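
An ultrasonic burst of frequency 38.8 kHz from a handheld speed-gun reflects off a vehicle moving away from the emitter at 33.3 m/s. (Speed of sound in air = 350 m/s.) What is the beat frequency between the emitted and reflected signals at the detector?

6742 Hz

At the vehicle (a moving observer), f₁ = f₀ · (v − u)/v = 38.8 × 316.7/350 ≈ 35.11 kHz.
On reflection it acts as a source moving away from the stationary detector: f₂ = f₁ · v/(v + u) = 35.11 × 350/383.3 ≈ 32.06 kHz.
Equivalently f₂ = f₀ · (v − u)/(v + u).
Beat frequency (with f₀ = 38800 Hz): |f₂ − f₀| = 2u·f₀/(v + u) = 2 × 33.3 × 38800/383.3 ≈ 6742 Hz.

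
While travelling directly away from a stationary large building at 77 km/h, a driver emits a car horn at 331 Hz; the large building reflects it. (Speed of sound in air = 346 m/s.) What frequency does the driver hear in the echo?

77 km/h = 21.39 m/s.
The large building receives the sound from a moving source: f₁ = f₀ · v/(v + v_e) = 331 × 346/367.39 ≈ 312 Hz.
On the return leg the driver is a moving observer: f₂ = f₁ · (v − v_e)/v = 312 × 324.61/346 ≈ 292 Hz.
Equivalently f₂ = f₀ · (v − v_e)/(v + v_e).

292 Hz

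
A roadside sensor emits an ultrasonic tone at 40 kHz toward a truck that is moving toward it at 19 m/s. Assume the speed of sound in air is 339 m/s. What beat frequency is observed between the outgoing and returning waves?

4750 Hz

At the truck (a moving observer), f₁ = f₀ · (v + u)/v = 40 × 358/339 ≈ 42.24 kHz.
On reflection it acts as a source moving toward the stationary detector: f₂ = f₁ · v/(v − u) = 42.24 × 339/320 ≈ 44.75 kHz.
Equivalently f₂ = f₀ · (v + u)/(v − u).
Beat frequency (with f₀ = 40000 Hz): |f₂ − f₀| = 2u·f₀/(v − u) = 2 × 19 × 40000/320 ≈ 4750 Hz.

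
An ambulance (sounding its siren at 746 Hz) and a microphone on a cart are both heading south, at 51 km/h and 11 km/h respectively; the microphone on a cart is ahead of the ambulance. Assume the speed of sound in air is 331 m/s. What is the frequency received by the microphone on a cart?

772 Hz

51 km/h = 14.17 m/s; 11 km/h = 3.056 m/s.
The microphone on a cart is ahead, so the ambulance is moving toward it while the microphone on a cart is moving away from the ambulance.
With source approaching and observer receding, f' = f · (v − v_o)/(v − v_s).
f' = 746 × (331 − 3.056)/(331 − 14.17) = 746 × 327.94/316.83 ≈ 772 Hz.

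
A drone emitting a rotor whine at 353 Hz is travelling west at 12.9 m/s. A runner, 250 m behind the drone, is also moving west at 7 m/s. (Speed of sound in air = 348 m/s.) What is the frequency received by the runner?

The runner is behind, so the drone is moving away from it while the runner is moving toward the drone.
Both move, so f' = f · (v + v_o)/(v + v_s).
f' = 353 × (348 + 7)/(348 + 12.9) = 353 × 355/360.9 ≈ 347 Hz.

347 Hz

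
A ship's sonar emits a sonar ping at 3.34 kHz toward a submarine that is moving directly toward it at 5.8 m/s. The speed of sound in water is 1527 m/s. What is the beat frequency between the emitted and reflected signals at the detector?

At the submarine (a moving observer), f₁ = f₀ · (v + u)/v = 3.34 × 1532.8/1527 ≈ 3.3527 kHz.
On reflection it acts as a source moving toward the stationary detector: f₂ = f₁ · v/(v − u) = 3.3527 × 1527/1521.2 ≈ 3.3655 kHz.
Equivalently f₂ = f₀ · (v + u)/(v − u).
Beat frequency (with f₀ = 3340 Hz): |f₂ − f₀| = 2u·f₀/(v − u) = 2 × 5.8 × 3340/1521.2 ≈ 25.5 Hz.

25.5 Hz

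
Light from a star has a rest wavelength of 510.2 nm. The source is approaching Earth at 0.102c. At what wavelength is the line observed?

460.6 nm

Relativistic Doppler for wavelength: λ' = λ₀ · √((1 − β)/(1 + β)).
λ' = 510.2 × √(0.8980/1.1020) = 510.2 × 0.90271 ≈ 460.6 nm.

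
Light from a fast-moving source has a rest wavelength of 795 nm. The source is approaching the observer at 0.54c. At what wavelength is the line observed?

Relativistic Doppler for wavelength: λ' = λ₀ · √((1 − β)/(1 + β)).
λ' = 795 × √(0.4600/1.5400) = 795 × 0.54654 ≈ 434.5 nm.

434.5 nm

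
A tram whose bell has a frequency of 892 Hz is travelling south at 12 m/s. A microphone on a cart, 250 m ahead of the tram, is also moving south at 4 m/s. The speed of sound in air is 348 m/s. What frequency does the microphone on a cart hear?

913 Hz

The microphone on a cart is ahead, so the tram is moving toward it while the microphone on a cart is moving away from the tram.
Both move, so f' = f · (v − v_o)/(v − v_s).
f' = 892 × (348 − 4)/(348 − 12) = 892 × 344/336 ≈ 913 Hz.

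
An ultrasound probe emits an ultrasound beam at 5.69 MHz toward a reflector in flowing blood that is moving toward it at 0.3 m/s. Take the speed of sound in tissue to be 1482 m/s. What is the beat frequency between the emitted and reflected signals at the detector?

2304 Hz

The reflector in flowing blood first receives the wave as a moving observer: f₁ = f₀ · (v + u)/v = 5.69 × (1482 + 0.3)/1482 ≈ 5.69115 MHz.
On reflection it acts as a source moving toward the stationary detector: f₂ = f₁ · v/(v − u) = 5.69115 × 1482/1481.7 ≈ 5.69230 MHz.
Equivalently f₂ = f₀ · (v + u)/(v − u).
Beat frequency (with f₀ = 5690000 Hz): |f₂ − f₀| = 2u·f₀/(v − u) = 2 × 0.3 × 5690000/1481.7 ≈ 2304 Hz.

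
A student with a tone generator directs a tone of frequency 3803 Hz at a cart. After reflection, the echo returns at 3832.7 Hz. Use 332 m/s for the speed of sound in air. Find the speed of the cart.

1.29 m/s

Double Doppler shift off a moving reflector: f₂ = f₀ · (v + u)/(v − u) (u > 0 toward emitter).
Rearranging, u = v · (f₂ − f₀)/(f₂ + f₀) = 332 × 29.7/7635.7 ≈ 1.29 m/s.
So the cart is moving at 1.29 m/s toward the emitter.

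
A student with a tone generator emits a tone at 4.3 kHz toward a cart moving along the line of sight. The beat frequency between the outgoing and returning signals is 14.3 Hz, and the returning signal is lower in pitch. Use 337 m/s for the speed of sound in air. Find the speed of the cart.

Double Doppler shift off a moving reflector: f₂ = f₀ · (v + u)/(v − u) (u > 0 toward emitter).
Returning signal is lower, so f₂ = f₀ − Δf = 4300 − 14.3 = 4285.7 Hz.
Rearranging, u = v · (f₂ − f₀)/(f₂ + f₀) = 337 × -14.3/8585.7 ≈ -0.56 m/s.
So the cart is moving at 0.56 m/s away from the emitter.

0.56 m/s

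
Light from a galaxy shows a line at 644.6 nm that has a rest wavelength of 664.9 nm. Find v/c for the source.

λ'/λ₀ = 0.9695 < 1 (blueshift), so the source is approaching.
λ'/λ₀ = √((1 − β)/(1 + β)) for an approaching source ⇒ β = (1 − r²)/(1 + r²) with r = λ'/λ₀.
β = (1 − 0.9399)/(1 + 0.9399) ≈ 0.031.

0.031c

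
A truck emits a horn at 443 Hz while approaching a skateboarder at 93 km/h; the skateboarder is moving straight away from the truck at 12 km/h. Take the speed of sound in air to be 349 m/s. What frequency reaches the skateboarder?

93 km/h = 25.83 m/s; 12 km/h = 3.333 m/s.
With source approaching and observer receding, f' = f · (v − v_o)/(v − v_s).
f' = 443 × (349 − 3.333)/(349 − 25.83) = 443 × 345.67/323.17 ≈ 474 Hz.

474 Hz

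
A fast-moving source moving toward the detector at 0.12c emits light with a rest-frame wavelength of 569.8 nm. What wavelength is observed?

Relativistic Doppler for wavelength: λ' = λ₀ · √((1 − β)/(1 + β)).
λ' = 569.8 × √(0.8800/1.1200) = 569.8 × 0.88641 ≈ 505.1 nm.

505.1 nm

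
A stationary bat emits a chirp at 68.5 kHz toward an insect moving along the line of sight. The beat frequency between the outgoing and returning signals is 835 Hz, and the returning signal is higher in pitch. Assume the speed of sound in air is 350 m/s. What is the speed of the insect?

Double Doppler shift off a moving reflector: f₂ = f₀ · (v + u)/(v − u) (u > 0 toward emitter).
Returning signal is higher, so f₂ = f₀ + Δf = 68500 + 835 = 69335 Hz.
Rearranging, u = v · (f₂ − f₀)/(f₂ + f₀) = 350 × 835/137835 ≈ 2.12 m/s.
So the insect is moving at 2.12 m/s toward the emitter.

2.12 m/s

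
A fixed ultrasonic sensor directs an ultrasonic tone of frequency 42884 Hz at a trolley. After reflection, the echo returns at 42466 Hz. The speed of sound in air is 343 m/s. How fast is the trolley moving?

Double Doppler shift off a moving reflector: f₂ = f₀ · (v + u)/(v − u) (u > 0 toward emitter).
Rearranging, u = v · (f₂ − f₀)/(f₂ + f₀) = 343 × -418/85350 ≈ -1.68 m/s.
So the trolley is moving at 1.68 m/s away from the emitter.

1.68 m/s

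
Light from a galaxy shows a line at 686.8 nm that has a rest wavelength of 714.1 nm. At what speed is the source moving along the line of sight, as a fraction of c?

0.039c

λ'/λ₀ = 0.9618 < 1 (blueshift), so the source is approaching.
λ'/λ₀ = √((1 − β)/(1 + β)) for an approaching source ⇒ β = (1 − r²)/(1 + r²) with r = λ'/λ₀.
β = (1 − 0.9250)/(1 + 0.9250) ≈ 0.039.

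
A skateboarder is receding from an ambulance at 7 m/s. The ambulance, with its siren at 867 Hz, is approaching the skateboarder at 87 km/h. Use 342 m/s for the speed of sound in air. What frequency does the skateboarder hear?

87 km/h = 24.17 m/s.
Both move, so f' = f · (v − v_o)/(v − v_s).
f' = 867 × (342 − 7)/(342 − 24.17) = 867 × 335/317.83 ≈ 914 Hz.

914 Hz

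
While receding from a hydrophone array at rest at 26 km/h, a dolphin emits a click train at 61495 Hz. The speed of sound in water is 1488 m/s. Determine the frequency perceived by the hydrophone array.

26 km/h = 7.222 m/s.
Only the source moves, away from the listener, so f' = f · v/(v + v_s).
f' = 61495 × 1488/(1488 + 7.222) = 61495 × 1488/1495 ≈ 61198 Hz.

61198 Hz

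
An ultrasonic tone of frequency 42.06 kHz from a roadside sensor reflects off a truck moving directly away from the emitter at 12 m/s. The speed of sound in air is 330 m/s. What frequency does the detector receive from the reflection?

39.1 kHz

The truck first receives the wave as a moving observer: f₁ = f₀ · (v − u)/v = 42.06 × (330 − 12)/330 ≈ 40.5 kHz.
On reflection it acts as a source moving away from the stationary detector: f₂ = f₁ · v/(v + u) = 40.5 × 330/342 ≈ 39.1 kHz.
Equivalently f₂ = f₀ · (v − u)/(v + u).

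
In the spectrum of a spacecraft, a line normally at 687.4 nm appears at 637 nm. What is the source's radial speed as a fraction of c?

0.076

λ'/λ₀ = 0.9267 < 1 (blueshift), so the source is approaching.
λ'/λ₀ = √((1 − β)/(1 + β)) for an approaching source ⇒ β = (1 − r²)/(1 + r²) with r = λ'/λ₀.
β = (1 − 0.8587)/(1 + 0.8587) ≈ 0.076.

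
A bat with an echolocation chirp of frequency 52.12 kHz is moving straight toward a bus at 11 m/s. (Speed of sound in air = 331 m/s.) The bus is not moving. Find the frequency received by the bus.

Moving source, stationary observer: f' = f · v/(v − v_s) since the source is approaching.
f' = 52.12 × 331/(331 − 11) = 52.12 × 331/320 ≈ 53.9 kHz.

53.9 kHz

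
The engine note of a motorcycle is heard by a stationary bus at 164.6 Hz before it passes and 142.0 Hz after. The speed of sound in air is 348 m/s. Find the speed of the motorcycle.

26 m/s

f₁/f₂ = (v + v_s)/(v − v_s), so v_s = v · (f₁ − f₂)/(f₁ + f₂).
v_s = 348 × (164.6 − 142.0)/(164.6 + 142.0) = 348 × 22.6/306.6 ≈ 26 m/s.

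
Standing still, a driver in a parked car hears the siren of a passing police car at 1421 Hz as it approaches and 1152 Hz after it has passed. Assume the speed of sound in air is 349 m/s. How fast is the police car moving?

36 m/s

f₁/f₂ = (v + v_s)/(v − v_s), so v_s = v · (f₁ − f₂)/(f₁ + f₂).
v_s = 349 × (1421 − 1152)/(1421 + 1152) = 349 × 269/2573 ≈ 36 m/s.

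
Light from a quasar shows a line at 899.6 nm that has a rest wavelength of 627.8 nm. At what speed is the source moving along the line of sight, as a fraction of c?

0.345c

λ'/λ₀ = 1.4329 > 1 (redshift), so the source is receding.
λ'/λ₀ = √((1 + β)/(1 − β)) for a receding source ⇒ β = (r² − 1)/(r² + 1) with r = λ'/λ₀.
β = (2.0533 − 1)/(2.0533 + 1) ≈ 0.345.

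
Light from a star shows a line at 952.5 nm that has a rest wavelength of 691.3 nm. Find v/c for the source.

λ'/λ₀ = 1.3778 > 1 (redshift), so the source is receding.
λ'/λ₀ = √((1 + β)/(1 − β)) for a receding source ⇒ β = (r² − 1)/(r² + 1) with r = λ'/λ₀.
β = (1.8984 − 1)/(1.8984 + 1) ≈ 0.310.

0.310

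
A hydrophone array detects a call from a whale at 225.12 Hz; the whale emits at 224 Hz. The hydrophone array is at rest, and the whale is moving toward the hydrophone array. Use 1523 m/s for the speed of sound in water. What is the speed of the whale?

7.6 m/s

f' = f · v/(v − v_s) ⇒ v_s = v · |1 − f/f'|.
v_s = 1523 × |1 − 224/225.12| = 1523 × 0.004975 ≈ 7.6 m/s.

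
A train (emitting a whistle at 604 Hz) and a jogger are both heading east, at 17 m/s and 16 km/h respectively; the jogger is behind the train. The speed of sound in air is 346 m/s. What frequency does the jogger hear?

583 Hz

16 km/h = 4.444 m/s.
The jogger is behind, so the train is moving away from it while the jogger is moving toward the train.
Both move, so f' = f · (v + v_o)/(v + v_s).
f' = 604 × (346 + 4.444)/(346 + 17) = 604 × 350.44/363 ≈ 583 Hz.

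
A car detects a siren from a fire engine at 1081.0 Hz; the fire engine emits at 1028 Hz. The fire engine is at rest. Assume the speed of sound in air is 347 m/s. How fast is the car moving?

17.9 m/s

f' > f, so the car is approaching.
f' = f · (v + v_o)/v ⇒ v_o = v · |f'/f − 1|.
v_o = 347 × |1081.0/1028 − 1| = 347 × 0.05156 ≈ 17.9 m/s.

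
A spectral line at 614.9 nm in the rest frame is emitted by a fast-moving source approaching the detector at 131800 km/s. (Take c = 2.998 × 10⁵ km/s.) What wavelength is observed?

β = v/c = 131800/299800 = 0.4396.
Relativistic Doppler for wavelength: λ' = λ₀ · √((1 − β)/(1 + β)).
λ' = 614.9 × √(0.5604/1.4396) = 614.9 × 0.62390 ≈ 383.6 nm.

383.6 nm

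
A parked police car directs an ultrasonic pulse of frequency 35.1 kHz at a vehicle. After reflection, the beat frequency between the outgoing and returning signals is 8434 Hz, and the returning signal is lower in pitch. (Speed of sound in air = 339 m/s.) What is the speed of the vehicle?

Double Doppler shift off a moving reflector: f₂ = f₀ · (v + u)/(v − u) (u > 0 toward emitter).
Returning signal is lower, so f₂ = f₀ − Δf = 35100 − 8434 = 26666 Hz.
Rearranging, u = v · (f₂ − f₀)/(f₂ + f₀) = 339 × -8434/61766 ≈ -46 m/s.
So the vehicle is moving at 46 m/s away from the emitter.

46 m/s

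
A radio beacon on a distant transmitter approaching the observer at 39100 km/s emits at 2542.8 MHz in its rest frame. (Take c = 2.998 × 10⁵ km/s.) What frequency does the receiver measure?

β = v/c = 39100/299800 = 0.1304.
Relativistic Doppler for frequency: f' = f₀ · √((1 + β)/(1 − β)).
f' = 2542.8 × √(1.1304/0.8696) = 2542.8 × 1.14016 ≈ 2899.2 MHz.

2899.2 MHz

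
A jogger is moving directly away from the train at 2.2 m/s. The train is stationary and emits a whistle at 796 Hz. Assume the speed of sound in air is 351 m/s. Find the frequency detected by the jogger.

791 Hz

Moving observer, stationary source: f' = f · (v − v_o)/v.
f' = 796 × (351 − 2.2)/351 = 796 × 348.8/351 ≈ 791 Hz.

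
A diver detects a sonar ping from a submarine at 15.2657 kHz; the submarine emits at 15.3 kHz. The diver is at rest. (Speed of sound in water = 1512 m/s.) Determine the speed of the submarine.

f' < f, so the submarine is receding.
f' = f · v/(v + v_s) ⇒ v_s = v · |1 − f/f'|.
v_s = 1512 × |1 − 15.3/15.2657| = 1512 × 0.002247 ≈ 3.4 m/s.

3.4 m/s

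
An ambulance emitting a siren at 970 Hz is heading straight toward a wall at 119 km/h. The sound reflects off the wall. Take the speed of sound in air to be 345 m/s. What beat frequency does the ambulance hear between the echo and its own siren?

206 Hz

119 km/h = 33.06 m/s.
The wall receives the sound from a moving source: f₁ = f₀ · v/(v − v_e) = 970 × 345/311.94 ≈ 1073 Hz.
On the return leg the ambulance is a moving observer: f₂ = f₁ · (v + v_e)/v = 1073 × 378.06/345 ≈ 1176 Hz.
Equivalently f₂ = f₀ · (v + v_e)/(v − v_e).
Beat against the emitted tone: |f₂ − f₀| = 2v_e·f₀/(v − v_e) = 2 × 33.06 × 970/311.94 ≈ 206 Hz.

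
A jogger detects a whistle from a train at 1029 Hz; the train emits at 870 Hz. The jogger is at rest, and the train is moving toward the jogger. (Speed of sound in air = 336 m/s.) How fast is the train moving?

f' = f · v/(v − v_s) ⇒ v_s = v · |1 − f/f'|.
v_s = 336 × |1 − 870/1029| = 336 × 0.1545 ≈ 52 m/s.

52 m/s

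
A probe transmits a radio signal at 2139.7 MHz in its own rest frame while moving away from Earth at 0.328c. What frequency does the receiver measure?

Relativistic Doppler for frequency: f' = f₀ · √((1 − β)/(1 + β)).
f' = 2139.7 × √(0.6720/1.3280) = 2139.7 × 0.71135 ≈ 1522.1 MHz.

1522.1 MHz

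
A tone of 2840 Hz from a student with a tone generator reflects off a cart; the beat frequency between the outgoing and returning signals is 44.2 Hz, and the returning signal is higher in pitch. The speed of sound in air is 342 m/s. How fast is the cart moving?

Double Doppler shift off a moving reflector: f₂ = f₀ · (v + u)/(v − u) (u > 0 toward emitter).
Returning signal is higher, so f₂ = f₀ + Δf = 2840 + 44.2 = 2884.2 Hz.
Rearranging, u = v · (f₂ − f₀)/(f₂ + f₀) = 342 × 44.2/5724.2 ≈ 2.64 m/s.
So the cart is moving at 2.64 m/s toward the emitter.

2.64 m/s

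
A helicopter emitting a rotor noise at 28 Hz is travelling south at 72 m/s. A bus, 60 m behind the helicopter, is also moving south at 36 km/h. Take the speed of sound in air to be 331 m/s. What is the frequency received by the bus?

23.7 Hz

36 km/h = 10 m/s.
The bus is behind, so the helicopter is moving away from it while the bus is moving toward the helicopter.
Both move, so f' = f · (v + v_o)/(v + v_s).
f' = 28 × (331 + 10)/(331 + 72) = 28 × 341/403 ≈ 23.7 Hz.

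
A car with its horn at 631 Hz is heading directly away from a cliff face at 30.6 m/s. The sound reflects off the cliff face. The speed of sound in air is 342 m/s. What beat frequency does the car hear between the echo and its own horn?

The cliff face receives the sound from a moving source: f₁ = f₀ · v/(v + v_e) = 631 × 342/372.6 ≈ 579.2 Hz.
On the return leg the car is a moving observer: f₂ = f₁ · (v − v_e)/v = 579.2 × 311.4/342 ≈ 527.4 Hz.
Equivalently f₂ = f₀ · (v − v_e)/(v + v_e).
Beat against the emitted tone: |f₂ − f₀| = 2v_e·f₀/(v + v_e) = 2 × 30.6 × 631/372.6 ≈ 104 Hz.

104 Hz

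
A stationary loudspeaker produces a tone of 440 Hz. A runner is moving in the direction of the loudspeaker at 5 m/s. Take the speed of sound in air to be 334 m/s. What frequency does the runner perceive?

Only the observer moves, toward the source, so f' = f · (v + v_o)/v.
f' = 440 × (334 + 5)/334 = 440 × 339/334 ≈ 447 Hz.

447 Hz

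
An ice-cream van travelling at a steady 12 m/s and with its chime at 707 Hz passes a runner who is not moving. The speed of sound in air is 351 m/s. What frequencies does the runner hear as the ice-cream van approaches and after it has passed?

Approaching: f₁ = f · v/(v − v_s) = 707 × 351/339 ≈ 732 Hz.
Receding: f₂ = f · v/(v + v_s) = 707 × 351/363 ≈ 684 Hz.

732 Hz approaching; 684 Hz receding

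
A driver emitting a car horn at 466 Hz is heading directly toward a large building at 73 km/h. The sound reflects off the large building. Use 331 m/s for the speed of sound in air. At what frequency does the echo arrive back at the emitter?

527 Hz

73 km/h = 20.28 m/s.
The large building receives the sound from a moving source: f₁ = f₀ · v/(v − v_e) = 466 × 331/310.72 ≈ 496 Hz.
On the return leg the driver is a moving observer: f₂ = f₁ · (v + v_e)/v = 496 × 351.28/331 ≈ 527 Hz.
Equivalently f₂ = f₀ · (v + v_e)/(v − v_e).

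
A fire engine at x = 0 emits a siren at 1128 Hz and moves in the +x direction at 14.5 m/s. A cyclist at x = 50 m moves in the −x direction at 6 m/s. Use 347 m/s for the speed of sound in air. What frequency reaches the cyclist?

The observer lies on the +x side, so the source is heading toward the observer and the observer is heading toward the source.
Both move, so f' = f · (v + v_o)/(v − v_s).
f' = 1128 × (347 + 6)/(347 − 14.5) = 1128 × 353/332.5 ≈ 1198 Hz.

1198 Hz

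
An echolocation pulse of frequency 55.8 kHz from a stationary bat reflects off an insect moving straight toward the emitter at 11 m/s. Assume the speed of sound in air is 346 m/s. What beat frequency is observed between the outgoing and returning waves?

The insect first receives the wave as a moving observer: f₁ = f₀ · (v + u)/v = 55.8 × (346 + 11)/346 ≈ 57.57 kHz.
The reflection then acts as a moving source: f₂ = f₁ · v/(v − u) ≈ 59.46 kHz.
Equivalently f₂ = f₀ · (v + u)/(v − u).
Beat frequency (with f₀ = 55800 Hz): |f₂ − f₀| = 2u·f₀/(v − u) = 2 × 11 × 55800/335 ≈ 3664 Hz.

3664 Hz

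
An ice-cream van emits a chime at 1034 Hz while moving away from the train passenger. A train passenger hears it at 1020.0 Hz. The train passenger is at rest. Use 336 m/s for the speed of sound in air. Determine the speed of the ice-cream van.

f' = f · v/(v + v_s) ⇒ v_s = v · |1 − f/f'|.
v_s = 336 × |1 − 1034/1020.0| = 336 × 0.01373 ≈ 4.6 m/s.

4.6 m/s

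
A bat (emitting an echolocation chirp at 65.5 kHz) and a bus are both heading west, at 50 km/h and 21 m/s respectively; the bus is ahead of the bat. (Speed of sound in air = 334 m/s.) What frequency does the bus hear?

50 km/h = 13.89 m/s.
The bus is ahead, so the bat is moving toward it while the bus is moving away from the bat.
General Doppler shift: f' = f · (v − v_o)/(v − v_s).
f' = 65.5 × (334 − 21)/(334 − 13.89) = 65.5 × 313/320.11 ≈ 64.0 kHz.

64.0 kHz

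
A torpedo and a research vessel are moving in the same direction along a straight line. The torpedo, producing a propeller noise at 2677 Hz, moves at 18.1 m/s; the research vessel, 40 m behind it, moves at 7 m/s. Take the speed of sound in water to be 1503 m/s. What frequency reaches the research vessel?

The research vessel is behind, so the torpedo is moving away from it while the research vessel is moving toward the torpedo.
Both move, so f' = f · (v + v_o)/(v + v_s).
f' = 2677 × (1503 + 7)/(1503 + 18.1) = 2677 × 1510/1521.1 ≈ 2657 Hz.

2657 Hz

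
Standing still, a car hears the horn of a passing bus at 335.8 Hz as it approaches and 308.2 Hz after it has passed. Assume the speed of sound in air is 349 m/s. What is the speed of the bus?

15.0 m/s

f₁/f₂ = (v + v_s)/(v − v_s), so v_s = v · (f₁ − f₂)/(f₁ + f₂).
v_s = 349 × (335.8 − 308.2)/(335.8 + 308.2) = 349 × 27.6/644.0 ≈ 15.0 m/s.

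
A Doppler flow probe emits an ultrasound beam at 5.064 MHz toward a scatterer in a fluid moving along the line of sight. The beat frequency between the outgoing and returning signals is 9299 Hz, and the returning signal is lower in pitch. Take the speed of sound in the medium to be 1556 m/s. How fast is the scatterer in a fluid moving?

Double Doppler shift off a moving reflector: f₂ = f₀ · (v + u)/(v − u) (u > 0 toward emitter).
Returning signal is lower, so f₂ = f₀ − Δf = 5064000 − 9299 = 5054701 Hz.
Rearranging, u = v · (f₂ − f₀)/(f₂ + f₀) = 1556 × -9299/10118701 ≈ -1.43 m/s.
So the scatterer in a fluid is moving at 1.43 m/s away from the emitter.

1.43 m/s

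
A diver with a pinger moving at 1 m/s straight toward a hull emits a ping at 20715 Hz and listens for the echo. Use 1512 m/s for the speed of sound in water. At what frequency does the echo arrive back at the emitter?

The hull receives the sound from a moving source: f₁ = f₀ · v/(v − v_e) = 20715 × 1512/1511 ≈ 20729 Hz.
On the return leg the diver with a pinger is a moving observer: f₂ = f₁ · (v + v_e)/v = 20729 × 1513/1512 ≈ 20742 Hz.

20742 Hz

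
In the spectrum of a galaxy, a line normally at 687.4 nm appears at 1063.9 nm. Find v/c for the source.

λ'/λ₀ = 1.5477 > 1 (redshift), so the source is receding.
λ'/λ₀ = √((1 + β)/(1 − β)) for a receding source ⇒ β = (r² − 1)/(r² + 1) with r = λ'/λ₀.
β = (2.3954 − 1)/(2.3954 + 1) ≈ 0.411.

0.411c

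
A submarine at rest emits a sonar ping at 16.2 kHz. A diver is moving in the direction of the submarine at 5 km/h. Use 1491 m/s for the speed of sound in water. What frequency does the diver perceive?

5 km/h = 1.389 m/s.
Only the observer moves, toward the source, so f' = f · (v + v_o)/v.
f' = 16.2 × (1491 + 1.389)/1491 = 16.2 × 1492.4/1491 ≈ 16.22 kHz.

16.22 kHz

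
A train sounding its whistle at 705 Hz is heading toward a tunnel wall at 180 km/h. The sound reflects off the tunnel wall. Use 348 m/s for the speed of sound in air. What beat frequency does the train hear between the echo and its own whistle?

180 km/h = 50 m/s.
The tunnel wall receives the sound from a moving source: f₁ = f₀ · v/(v − v_e) = 705 × 348/298 ≈ 823 Hz.
On the return leg the train is a moving observer: f₂ = f₁ · (v + v_e)/v = 823 × 398/348 ≈ 942 Hz.
Equivalently f₂ = f₀ · (v + v_e)/(v − v_e).
Beat against the emitted tone: |f₂ − f₀| = 2v_e·f₀/(v − v_e) = 2 × 50 × 705/298 ≈ 237 Hz.

237 Hz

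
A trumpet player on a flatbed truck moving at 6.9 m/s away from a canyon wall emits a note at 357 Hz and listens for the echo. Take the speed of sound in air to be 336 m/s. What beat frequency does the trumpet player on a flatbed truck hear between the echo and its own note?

14.4 Hz

The canyon wall receives the sound from a moving source: f₁ = f₀ · v/(v + v_e) = 357 × 336/342.9 ≈ 349.82 Hz.
On the return leg the trumpet player on a flatbed truck is a moving observer: f₂ = f₁ · (v − v_e)/v = 349.82 × 329.1/336 ≈ 342.63 Hz.
Beat against the emitted tone: |f₂ − f₀| = 2v_e·f₀/(v + v_e) = 2 × 6.9 × 357/342.9 ≈ 14.4 Hz.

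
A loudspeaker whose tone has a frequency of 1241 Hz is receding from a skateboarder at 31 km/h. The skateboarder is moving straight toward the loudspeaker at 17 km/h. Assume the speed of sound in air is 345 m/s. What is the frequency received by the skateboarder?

31 km/h = 8.611 m/s; 17 km/h = 4.722 m/s.
Both move, so f' = f · (v + v_o)/(v + v_s).
f' = 1241 × (345 + 4.722)/(345 + 8.611) = 1241 × 349.72/353.61 ≈ 1227 Hz.

1227 Hz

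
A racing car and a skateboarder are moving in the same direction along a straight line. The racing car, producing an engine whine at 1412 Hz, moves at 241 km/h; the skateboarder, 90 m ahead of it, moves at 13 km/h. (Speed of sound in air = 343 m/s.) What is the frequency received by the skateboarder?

241 km/h = 66.94 m/s; 13 km/h = 3.611 m/s.
The skateboarder is ahead, so the racing car is moving toward it while the skateboarder is moving away from the racing car.
Both move, so f' = f · (v − v_o)/(v − v_s).
f' = 1412 × (343 − 3.611)/(343 − 66.94) = 1412 × 339.39/276.06 ≈ 1736 Hz.

1736 Hz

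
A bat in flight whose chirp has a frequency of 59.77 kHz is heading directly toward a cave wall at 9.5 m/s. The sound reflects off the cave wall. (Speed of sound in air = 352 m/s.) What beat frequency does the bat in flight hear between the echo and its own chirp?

3316 Hz

The cave wall receives the sound from a moving source: f₁ = f₀ · v/(v − v_e) = 59.77 × 352/342.5 ≈ 61.43 kHz.
On the return leg the bat in flight is a moving observer: f₂ = f₁ · (v + v_e)/v = 61.43 × 361.5/352 ≈ 63.09 kHz.
Equivalently f₂ = f₀ · (v + v_e)/(v − v_e).
Beat against the emitted tone (with f₀ = 59770 Hz): |f₂ − f₀| = 2v_e·f₀/(v − v_e) = 2 × 9.5 × 59770/342.5 ≈ 3316 Hz.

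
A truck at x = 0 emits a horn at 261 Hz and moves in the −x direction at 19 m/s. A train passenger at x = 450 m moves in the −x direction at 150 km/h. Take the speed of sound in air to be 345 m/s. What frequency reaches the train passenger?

277 Hz

150 km/h = 41.67 m/s.
The observer lies on the +x side, so the source is heading away from the observer and the observer is heading toward the source.
With source receding and observer approaching, f' = f · (v + v_o)/(v + v_s).
f' = 261 × (345 + 41.67)/(345 + 19) = 261 × 386.67/364 ≈ 277 Hz.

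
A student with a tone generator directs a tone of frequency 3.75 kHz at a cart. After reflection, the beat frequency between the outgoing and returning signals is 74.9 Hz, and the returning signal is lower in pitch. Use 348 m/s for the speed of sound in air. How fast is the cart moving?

Double Doppler shift off a moving reflector: f₂ = f₀ · (v + u)/(v − u) (u > 0 toward emitter).
Returning signal is lower, so f₂ = f₀ − Δf = 3750 − 74.9 = 3675.1 Hz.
Rearranging, u = v · (f₂ − f₀)/(f₂ + f₀) = 348 × -74.9/7425.1 ≈ -3.5 m/s.
So the cart is moving at 3.5 m/s away from the emitter.

3.5 m/s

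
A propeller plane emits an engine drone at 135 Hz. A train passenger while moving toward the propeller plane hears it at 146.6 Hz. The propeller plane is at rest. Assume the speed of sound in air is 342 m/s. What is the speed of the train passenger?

29 m/s

f' = f · (v + v_o)/v ⇒ v_o = v · |f'/f − 1|.
v_o = 342 × |146.6/135 − 1| = 342 × 0.08593 ≈ 29 m/s.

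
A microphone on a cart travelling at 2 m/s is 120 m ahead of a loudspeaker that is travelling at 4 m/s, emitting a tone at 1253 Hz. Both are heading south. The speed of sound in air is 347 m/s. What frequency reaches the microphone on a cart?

1260 Hz

The microphone on a cart is ahead, so the loudspeaker is moving toward it while the microphone on a cart is moving away from the loudspeaker.
Both move, so f' = f · (v − v_o)/(v − v_s).
f' = 1253 × (347 − 2)/(347 − 4) = 1253 × 345/343 ≈ 1260 Hz.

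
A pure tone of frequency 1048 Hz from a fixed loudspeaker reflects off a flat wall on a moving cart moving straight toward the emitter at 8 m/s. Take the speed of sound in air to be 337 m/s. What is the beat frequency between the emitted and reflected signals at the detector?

The flat wall on a moving cart first receives the wave as a moving observer: f₁ = f₀ · (v + u)/v = 1048 × (337 + 8)/337 ≈ 1072.9 Hz.
The reflection then acts as a moving source: f₂ = f₁ · v/(v − u) ≈ 1099.0 Hz.
Beat frequency: |f₂ − f₀| = 2u·f₀/(v − u) = 2 × 8 × 1048/329 ≈ 51.0 Hz.

51.0 Hz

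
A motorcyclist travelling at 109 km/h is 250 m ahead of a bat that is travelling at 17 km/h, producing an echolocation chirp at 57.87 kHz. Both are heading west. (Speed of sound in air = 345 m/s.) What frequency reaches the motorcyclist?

53.5 kHz

17 km/h = 4.722 m/s; 109 km/h = 30.28 m/s.
The motorcyclist is ahead, so the bat is moving toward it while the motorcyclist is moving away from the bat.
With source approaching and observer receding, f' = f · (v − v_o)/(v − v_s).
f' = 57.87 × (345 − 30.28)/(345 − 4.722) = 57.87 × 314.72/340.28 ≈ 53.5 kHz.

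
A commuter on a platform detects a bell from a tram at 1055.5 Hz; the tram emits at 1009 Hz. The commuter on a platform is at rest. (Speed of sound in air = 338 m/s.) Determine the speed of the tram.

14.9 m/s

f' > f, so the tram is approaching.
f' = f · v/(v − v_s) ⇒ v_s = v · |1 − f/f'|.
v_s = 338 × |1 − 1009/1055.5| = 338 × 0.04405 ≈ 14.9 m/s.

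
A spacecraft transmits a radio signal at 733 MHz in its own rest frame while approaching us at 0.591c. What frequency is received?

1445.7 MHz

Relativistic Doppler for frequency: f' = f₀ · √((1 + β)/(1 − β)).
f' = 733 × √(1.5910/0.4090) = 733 × 1.97230 ≈ 1445.7 MHz.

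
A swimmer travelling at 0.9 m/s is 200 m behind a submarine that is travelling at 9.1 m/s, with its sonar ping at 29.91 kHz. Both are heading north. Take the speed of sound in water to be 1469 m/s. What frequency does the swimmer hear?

The swimmer is behind, so the submarine is moving away from it while the swimmer is moving toward the submarine.
With source receding and observer approaching, f' = f · (v + v_o)/(v + v_s).
f' = 29.91 × (1469 + 0.9)/(1469 + 9.1) = 29.91 × 1469.9/1478.1 ≈ 29.7 kHz.

29.7 kHz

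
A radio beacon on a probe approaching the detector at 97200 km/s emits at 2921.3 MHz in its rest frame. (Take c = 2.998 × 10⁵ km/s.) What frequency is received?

β = v/c = 97200/299800 = 0.3242.
Relativistic Doppler for frequency: f' = f₀ · √((1 + β)/(1 − β)).
f' = 2921.3 × √(1.3242/0.6758) = 2921.3 × 1.39983 ≈ 4089.3 MHz.

4089.3 MHz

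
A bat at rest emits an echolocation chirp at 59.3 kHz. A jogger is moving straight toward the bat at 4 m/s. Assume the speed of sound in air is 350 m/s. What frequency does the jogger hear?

60.0 kHz

Only the observer moves, toward the source, so f' = f · (v + v_o)/v.
f' = 59.3 × (350 + 4)/350 = 59.3 × 354/350 ≈ 60.0 kHz.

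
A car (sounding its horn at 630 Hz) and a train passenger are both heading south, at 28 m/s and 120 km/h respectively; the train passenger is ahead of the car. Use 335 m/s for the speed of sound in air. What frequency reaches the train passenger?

619 Hz

120 km/h = 33.33 m/s.
The train passenger is ahead, so the car is moving toward it while the train passenger is moving away from the car.
With source approaching and observer receding, f' = f · (v − v_o)/(v − v_s).
f' = 630 × (335 − 33.33)/(335 − 28) = 630 × 301.67/307 ≈ 619 Hz.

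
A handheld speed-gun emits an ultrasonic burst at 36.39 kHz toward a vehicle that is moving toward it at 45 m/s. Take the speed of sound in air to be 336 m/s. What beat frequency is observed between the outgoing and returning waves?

11255 Hz

At the vehicle (a moving observer), f₁ = f₀ · (v + u)/v = 36.39 × 381/336 ≈ 41.26 kHz.
The reflection then acts as a moving source: f₂ = f₁ · v/(v − u) ≈ 47.64 kHz.
Equivalently f₂ = f₀ · (v + u)/(v − u).
Beat frequency (with f₀ = 36390 Hz): |f₂ − f₀| = 2u·f₀/(v − u) = 2 × 45 × 36390/291 ≈ 11255 Hz.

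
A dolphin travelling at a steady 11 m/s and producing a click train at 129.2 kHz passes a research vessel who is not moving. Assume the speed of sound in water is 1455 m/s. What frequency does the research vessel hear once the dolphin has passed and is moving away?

Receding: f₂ = f · v/(v + v_s) = 129.2 × 1455/1466 ≈ 128.2 kHz.

128.2 kHz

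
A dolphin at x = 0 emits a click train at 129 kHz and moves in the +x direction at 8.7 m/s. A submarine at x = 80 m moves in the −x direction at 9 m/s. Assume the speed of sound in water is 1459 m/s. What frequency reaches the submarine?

The observer lies on the +x side, so the source is heading toward the observer and the observer is heading toward the source.
Both move, so f' = f · (v + v_o)/(v − v_s).
f' = 129 × (1459 + 9)/(1459 − 8.7) = 129 × 1468/1450.3 ≈ 130.6 kHz.

130.6 kHz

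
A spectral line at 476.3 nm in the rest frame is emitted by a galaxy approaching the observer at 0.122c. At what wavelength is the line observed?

421.3 nm

Relativistic Doppler for wavelength: λ' = λ₀ · √((1 − β)/(1 + β)).
λ' = 476.3 × √(0.8780/1.1220) = 476.3 × 0.88461 ≈ 421.3 nm.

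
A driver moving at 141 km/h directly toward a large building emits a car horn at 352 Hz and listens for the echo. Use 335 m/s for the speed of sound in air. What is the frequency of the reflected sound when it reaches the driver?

445 Hz

141 km/h = 39.17 m/s.
The large building receives the sound from a moving source: f₁ = f₀ · v/(v − v_e) = 352 × 335/295.83 ≈ 399 Hz.
On the return leg the driver is a moving observer: f₂ = f₁ · (v + v_e)/v = 399 × 374.17/335 ≈ 445 Hz.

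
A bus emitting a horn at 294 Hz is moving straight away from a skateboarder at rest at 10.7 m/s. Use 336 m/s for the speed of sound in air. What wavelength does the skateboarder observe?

1.18 m

Only the source moves, away from the listener, so f' = f · v/(v + v_s).
f' = 294 × 336/(336 + 10.7) ≈ 285 Hz.
λ' = v/f' = 336/284.926 ≈ 1.18 m.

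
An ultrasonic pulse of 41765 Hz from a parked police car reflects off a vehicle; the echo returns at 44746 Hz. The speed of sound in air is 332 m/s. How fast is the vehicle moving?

11.4 m/s

Double Doppler shift off a moving reflector: f₂ = f₀ · (v + u)/(v − u) (u > 0 toward emitter).
Rearranging, u = v · (f₂ − f₀)/(f₂ + f₀) = 332 × 2981/86511 ≈ 11.4 m/s.
So the vehicle is moving at 11.4 m/s toward the emitter.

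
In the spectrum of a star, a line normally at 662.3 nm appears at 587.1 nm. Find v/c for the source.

λ'/λ₀ = 0.8865 < 1 (blueshift), so the source is approaching.
λ'/λ₀ = √((1 − β)/(1 + β)) for an approaching source ⇒ β = (1 − r²)/(1 + r²) with r = λ'/λ₀.
β = (1 − 0.7858)/(1 + 0.7858) ≈ 0.120.

0.120c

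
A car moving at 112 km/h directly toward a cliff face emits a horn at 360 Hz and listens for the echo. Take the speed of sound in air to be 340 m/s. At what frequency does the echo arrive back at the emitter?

433 Hz

112 km/h = 31.11 m/s.
The cliff face receives the sound from a moving source: f₁ = f₀ · v/(v − v_e) = 360 × 340/308.89 ≈ 396 Hz.
On the return leg the car is a moving observer: f₂ = f₁ · (v + v_e)/v = 396 × 371.11/340 ≈ 433 Hz.
Equivalently f₂ = f₀ · (v + v_e)/(v − v_e).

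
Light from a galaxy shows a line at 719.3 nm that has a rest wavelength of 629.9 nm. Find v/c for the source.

0.132

λ'/λ₀ = 1.1419 > 1 (redshift), so the source is receding.
λ'/λ₀ = √((1 + β)/(1 − β)) for a receding source ⇒ β = (r² − 1)/(r² + 1) with r = λ'/λ₀.
β = (1.3040 − 1)/(1.3040 + 1) ≈ 0.132.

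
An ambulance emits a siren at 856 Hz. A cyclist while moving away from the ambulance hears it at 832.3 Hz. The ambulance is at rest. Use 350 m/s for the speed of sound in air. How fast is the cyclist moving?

f' = f · (v − v_o)/v ⇒ v_o = v · |f'/f − 1|.
v_o = 350 × |832.3/856 − 1| = 350 × 0.02769 ≈ 9.7 m/s.

9.7 m/s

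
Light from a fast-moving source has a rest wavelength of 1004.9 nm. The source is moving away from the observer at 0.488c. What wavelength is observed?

1713.1 nm

Relativistic Doppler for wavelength: λ' = λ₀ · √((1 + β)/(1 − β)).
λ' = 1004.9 × √(1.4880/0.5120) = 1004.9 × 1.70477 ≈ 1713.1 nm.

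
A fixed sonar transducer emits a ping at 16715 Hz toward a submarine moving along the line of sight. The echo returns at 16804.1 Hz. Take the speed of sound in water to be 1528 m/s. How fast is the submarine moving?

Double Doppler shift off a moving reflector: f₂ = f₀ · (v + u)/(v − u) (u > 0 toward emitter).
Rearranging, u = v · (f₂ − f₀)/(f₂ + f₀) = 1528 × 89.1/33519.1 ≈ 4.1 m/s.
So the submarine is moving at 4.1 m/s toward the emitter.

4.1 m/s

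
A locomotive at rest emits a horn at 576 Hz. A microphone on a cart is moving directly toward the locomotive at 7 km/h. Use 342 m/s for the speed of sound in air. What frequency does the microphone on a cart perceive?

7 km/h = 1.944 m/s.
Moving observer, stationary source: f' = f · (v + v_o)/v.
f' = 576 × (342 + 1.944)/342 = 576 × 343.94/342 ≈ 579 Hz.

579 Hz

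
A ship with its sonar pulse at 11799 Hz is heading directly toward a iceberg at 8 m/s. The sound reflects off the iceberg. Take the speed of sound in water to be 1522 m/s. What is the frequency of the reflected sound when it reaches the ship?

11924 Hz

The iceberg receives the sound from a moving source: f₁ = f₀ · v/(v − v_e) = 11799 × 1522/1514 ≈ 11861 Hz.
On the return leg the ship is a moving observer: f₂ = f₁ · (v + v_e)/v = 11861 × 1530/1522 ≈ 11924 Hz.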